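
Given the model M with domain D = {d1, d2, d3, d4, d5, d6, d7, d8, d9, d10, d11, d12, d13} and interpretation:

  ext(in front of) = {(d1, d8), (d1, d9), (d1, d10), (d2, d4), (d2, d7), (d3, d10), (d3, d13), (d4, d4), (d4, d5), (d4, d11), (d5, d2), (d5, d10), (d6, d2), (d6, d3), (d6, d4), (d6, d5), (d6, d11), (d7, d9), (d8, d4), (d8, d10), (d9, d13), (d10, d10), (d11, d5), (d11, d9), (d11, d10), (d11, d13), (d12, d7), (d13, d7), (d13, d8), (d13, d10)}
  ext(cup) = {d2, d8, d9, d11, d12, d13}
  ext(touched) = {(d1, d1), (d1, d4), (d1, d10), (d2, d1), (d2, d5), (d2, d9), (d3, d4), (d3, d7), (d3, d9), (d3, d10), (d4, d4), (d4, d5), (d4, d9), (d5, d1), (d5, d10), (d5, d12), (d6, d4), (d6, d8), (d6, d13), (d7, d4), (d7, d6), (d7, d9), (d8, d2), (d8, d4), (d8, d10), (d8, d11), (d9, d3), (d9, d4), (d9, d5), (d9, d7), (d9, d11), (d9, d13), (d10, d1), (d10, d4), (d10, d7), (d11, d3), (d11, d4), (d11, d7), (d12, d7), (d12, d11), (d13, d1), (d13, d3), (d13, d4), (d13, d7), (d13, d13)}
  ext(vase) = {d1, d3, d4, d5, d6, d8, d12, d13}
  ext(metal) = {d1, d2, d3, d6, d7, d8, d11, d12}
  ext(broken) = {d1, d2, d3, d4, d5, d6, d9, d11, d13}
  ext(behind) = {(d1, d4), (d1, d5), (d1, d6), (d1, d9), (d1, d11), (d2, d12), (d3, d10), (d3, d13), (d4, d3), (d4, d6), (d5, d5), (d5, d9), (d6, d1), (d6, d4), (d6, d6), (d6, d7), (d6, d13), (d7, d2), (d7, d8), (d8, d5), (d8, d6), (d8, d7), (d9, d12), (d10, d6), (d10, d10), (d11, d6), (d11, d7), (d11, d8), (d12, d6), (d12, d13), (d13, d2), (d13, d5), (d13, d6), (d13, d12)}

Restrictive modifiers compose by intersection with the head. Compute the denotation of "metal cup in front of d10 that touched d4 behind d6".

{d8, d11}

⟦in front of d10⟧ = {x : ⟨x, d10⟩ ∈ ⟦in front of⟧} = {d1, d3, d5, d8, d10, d11, d13}
⟦that touched d4⟧ = {x : ⟨x, d4⟩ ∈ ⟦touched⟧} = {d1, d3, d4, d6, d7, d8, d9, d10, d11, d13}
⟦behind d6⟧ = {x : ⟨x, d6⟩ ∈ ⟦behind⟧} = {d1, d4, d6, d8, d10, d11, d12, d13}
⟦cup⟧ = {d2, d8, d9, d11, d12, d13}
… ∩ ⟦in front of d10⟧ = {d2, d8, d9, d11, d12, d13} ∩ {d1, d3, d5, d8, d10, d11, d13} = {d8, d11, d13}
… ∩ ⟦that touched d4⟧ = {d8, d11, d13} ∩ {d1, d3, d4, d6, d7, d8, d9, d10, d11, d13} = {d8, d11, d13}
… ∩ ⟦behind d6⟧ = {d8, d11, d13} ∩ {d1, d4, d6, d8, d10, d11, d12, d13} = {d8, d11, d13}
… ∩ ⟦metal⟧ = {d8, d11, d13} ∩ {d1, d2, d3, d6, d7, d8, d11, d12} = {d8, d11}
So ⟦metal cup in front of d10 that touched d4 behind d6⟧ = {d8, d11}.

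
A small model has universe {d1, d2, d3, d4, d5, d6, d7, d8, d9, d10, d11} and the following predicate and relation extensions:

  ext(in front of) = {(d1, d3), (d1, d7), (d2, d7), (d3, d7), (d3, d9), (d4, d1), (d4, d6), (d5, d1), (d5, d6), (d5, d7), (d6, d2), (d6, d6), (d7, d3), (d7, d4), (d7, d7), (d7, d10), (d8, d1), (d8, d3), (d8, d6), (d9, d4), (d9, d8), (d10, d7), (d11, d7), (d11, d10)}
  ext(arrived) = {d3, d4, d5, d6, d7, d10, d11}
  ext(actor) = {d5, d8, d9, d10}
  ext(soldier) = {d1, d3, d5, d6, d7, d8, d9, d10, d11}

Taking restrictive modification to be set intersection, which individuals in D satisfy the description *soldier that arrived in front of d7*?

⟦that arrived⟧ = ⟦arrived⟧ = {d3, d4, d5, d6, d7, d10, d11}
⟦in front of d7⟧ = {x : ⟨x, d7⟩ ∈ ⟦in front of⟧} = {d1, d2, d3, d5, d7, d10, d11}
⟦soldier⟧ = {d1, d3, d5, d6, d7, d8, d9, d10, d11}
… ∩ ⟦that arrived⟧ = {d1, d3, d5, d6, d7, d8, d9, d10, d11} ∩ {d3, d4, d5, d6, d7, d10, d11} = {d3, d5, d6, d7, d10, d11}
… ∩ ⟦in front of d7⟧ = {d3, d5, d6, d7, d10, d11} ∩ {d1, d2, d3, d5, d7, d10, d11} = {d3, d5, d7, d10, d11}
So ⟦soldier that arrived in front of d7⟧ = {d3, d5, d7, d10, d11}.

{d3, d5, d7, d10, d11}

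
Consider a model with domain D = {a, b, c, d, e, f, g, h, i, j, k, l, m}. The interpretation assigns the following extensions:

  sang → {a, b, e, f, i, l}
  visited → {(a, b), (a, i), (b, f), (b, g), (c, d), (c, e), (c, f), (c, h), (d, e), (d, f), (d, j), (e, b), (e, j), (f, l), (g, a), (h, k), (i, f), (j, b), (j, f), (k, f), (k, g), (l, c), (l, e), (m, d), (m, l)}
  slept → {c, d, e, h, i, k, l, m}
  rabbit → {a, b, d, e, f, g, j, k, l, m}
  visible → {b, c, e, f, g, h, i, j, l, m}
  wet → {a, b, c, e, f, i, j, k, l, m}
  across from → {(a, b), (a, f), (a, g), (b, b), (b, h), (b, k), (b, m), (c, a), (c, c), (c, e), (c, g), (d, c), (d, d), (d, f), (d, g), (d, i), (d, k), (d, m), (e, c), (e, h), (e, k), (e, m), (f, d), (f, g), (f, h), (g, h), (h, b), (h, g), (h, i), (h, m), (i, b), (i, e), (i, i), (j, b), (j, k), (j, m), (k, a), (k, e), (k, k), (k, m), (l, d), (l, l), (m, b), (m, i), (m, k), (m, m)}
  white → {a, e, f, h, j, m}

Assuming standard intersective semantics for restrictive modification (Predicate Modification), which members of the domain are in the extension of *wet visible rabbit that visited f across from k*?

{b, j}

⟦that visited f⟧ = {x : ⟨x, f⟩ ∈ ⟦visited⟧} = {b, c, d, i, j, k}
⟦across from k⟧ = {x : ⟨x, k⟩ ∈ ⟦across from⟧} = {b, d, e, j, k, m}
⟦rabbit⟧ = {a, b, d, e, f, g, j, k, l, m}
… ∩ ⟦that visited f⟧ = {a, b, d, e, f, g, j, k, l, m} ∩ {b, c, d, i, j, k} = {b, d, j, k}
… ∩ ⟦across from k⟧ = {b, d, j, k} ∩ {b, d, e, j, k, m} = {b, d, j, k}
… ∩ ⟦wet⟧ = {b, d, j, k} ∩ {a, b, c, e, f, i, j, k, l, m} = {b, j, k}
… ∩ ⟦visible⟧ = {b, j, k} ∩ {b, c, e, f, g, h, i, j, l, m} = {b, j}
So ⟦wet visible rabbit that visited f across from k⟧ = {b, j}.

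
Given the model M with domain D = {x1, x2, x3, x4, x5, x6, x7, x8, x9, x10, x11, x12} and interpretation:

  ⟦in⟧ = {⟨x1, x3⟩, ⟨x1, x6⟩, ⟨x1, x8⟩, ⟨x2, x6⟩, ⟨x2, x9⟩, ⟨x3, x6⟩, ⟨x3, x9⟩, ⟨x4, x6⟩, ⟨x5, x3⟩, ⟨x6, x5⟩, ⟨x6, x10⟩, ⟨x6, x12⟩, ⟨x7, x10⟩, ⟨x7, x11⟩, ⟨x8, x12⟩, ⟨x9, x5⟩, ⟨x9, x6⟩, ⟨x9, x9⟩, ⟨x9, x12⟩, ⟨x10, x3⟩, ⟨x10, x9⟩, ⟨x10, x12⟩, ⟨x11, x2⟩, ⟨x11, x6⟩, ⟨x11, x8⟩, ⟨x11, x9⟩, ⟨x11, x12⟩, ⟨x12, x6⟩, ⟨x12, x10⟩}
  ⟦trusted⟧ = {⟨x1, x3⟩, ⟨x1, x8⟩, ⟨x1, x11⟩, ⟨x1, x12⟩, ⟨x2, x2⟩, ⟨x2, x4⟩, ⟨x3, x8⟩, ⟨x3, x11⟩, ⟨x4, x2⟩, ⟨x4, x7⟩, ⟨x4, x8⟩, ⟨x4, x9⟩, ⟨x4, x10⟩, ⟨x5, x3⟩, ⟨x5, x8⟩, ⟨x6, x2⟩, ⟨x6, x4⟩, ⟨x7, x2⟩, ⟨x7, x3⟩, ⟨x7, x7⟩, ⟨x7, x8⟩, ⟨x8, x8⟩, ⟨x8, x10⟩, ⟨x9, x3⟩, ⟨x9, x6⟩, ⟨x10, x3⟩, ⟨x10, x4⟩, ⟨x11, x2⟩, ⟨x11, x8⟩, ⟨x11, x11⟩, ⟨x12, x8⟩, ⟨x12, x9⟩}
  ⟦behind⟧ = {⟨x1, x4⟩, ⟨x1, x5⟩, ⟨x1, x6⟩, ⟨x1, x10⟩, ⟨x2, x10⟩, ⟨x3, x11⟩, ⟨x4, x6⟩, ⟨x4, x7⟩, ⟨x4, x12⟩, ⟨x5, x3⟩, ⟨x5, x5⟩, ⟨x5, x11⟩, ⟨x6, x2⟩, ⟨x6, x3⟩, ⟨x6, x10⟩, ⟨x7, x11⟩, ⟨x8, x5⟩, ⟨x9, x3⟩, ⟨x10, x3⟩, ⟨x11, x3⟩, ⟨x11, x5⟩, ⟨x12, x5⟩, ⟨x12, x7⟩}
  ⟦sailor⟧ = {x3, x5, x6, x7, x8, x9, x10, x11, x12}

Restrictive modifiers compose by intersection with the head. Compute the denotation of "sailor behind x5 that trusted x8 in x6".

{x11, x12}

⟦behind x5⟧ = {x : ⟨x, x5⟩ ∈ ⟦behind⟧} = {x1, x5, x8, x11, x12}
⟦that trusted x8⟧ = {x : ⟨x, x8⟩ ∈ ⟦trusted⟧} = {x1, x3, x4, x5, x7, x8, x11, x12}
⟦in x6⟧ = {x : ⟨x, x6⟩ ∈ ⟦in⟧} = {x1, x2, x3, x4, x9, x11, x12}
⟦sailor⟧ = {x3, x5, x6, x7, x8, x9, x10, x11, x12}
… ∩ ⟦behind x5⟧ = {x3, x5, x6, x7, x8, x9, x10, x11, x12} ∩ {x1, x5, x8, x11, x12} = {x5, x8, x11, x12}
… ∩ ⟦that trusted x8⟧ = {x5, x8, x11, x12} ∩ {x1, x3, x4, x5, x7, x8, x11, x12} = {x5, x8, x11, x12}
… ∩ ⟦in x6⟧ = {x5, x8, x11, x12} ∩ {x1, x2, x3, x4, x9, x11, x12} = {x11, x12}
So ⟦sailor behind x5 that trusted x8 in x6⟧ = {x11, x12}.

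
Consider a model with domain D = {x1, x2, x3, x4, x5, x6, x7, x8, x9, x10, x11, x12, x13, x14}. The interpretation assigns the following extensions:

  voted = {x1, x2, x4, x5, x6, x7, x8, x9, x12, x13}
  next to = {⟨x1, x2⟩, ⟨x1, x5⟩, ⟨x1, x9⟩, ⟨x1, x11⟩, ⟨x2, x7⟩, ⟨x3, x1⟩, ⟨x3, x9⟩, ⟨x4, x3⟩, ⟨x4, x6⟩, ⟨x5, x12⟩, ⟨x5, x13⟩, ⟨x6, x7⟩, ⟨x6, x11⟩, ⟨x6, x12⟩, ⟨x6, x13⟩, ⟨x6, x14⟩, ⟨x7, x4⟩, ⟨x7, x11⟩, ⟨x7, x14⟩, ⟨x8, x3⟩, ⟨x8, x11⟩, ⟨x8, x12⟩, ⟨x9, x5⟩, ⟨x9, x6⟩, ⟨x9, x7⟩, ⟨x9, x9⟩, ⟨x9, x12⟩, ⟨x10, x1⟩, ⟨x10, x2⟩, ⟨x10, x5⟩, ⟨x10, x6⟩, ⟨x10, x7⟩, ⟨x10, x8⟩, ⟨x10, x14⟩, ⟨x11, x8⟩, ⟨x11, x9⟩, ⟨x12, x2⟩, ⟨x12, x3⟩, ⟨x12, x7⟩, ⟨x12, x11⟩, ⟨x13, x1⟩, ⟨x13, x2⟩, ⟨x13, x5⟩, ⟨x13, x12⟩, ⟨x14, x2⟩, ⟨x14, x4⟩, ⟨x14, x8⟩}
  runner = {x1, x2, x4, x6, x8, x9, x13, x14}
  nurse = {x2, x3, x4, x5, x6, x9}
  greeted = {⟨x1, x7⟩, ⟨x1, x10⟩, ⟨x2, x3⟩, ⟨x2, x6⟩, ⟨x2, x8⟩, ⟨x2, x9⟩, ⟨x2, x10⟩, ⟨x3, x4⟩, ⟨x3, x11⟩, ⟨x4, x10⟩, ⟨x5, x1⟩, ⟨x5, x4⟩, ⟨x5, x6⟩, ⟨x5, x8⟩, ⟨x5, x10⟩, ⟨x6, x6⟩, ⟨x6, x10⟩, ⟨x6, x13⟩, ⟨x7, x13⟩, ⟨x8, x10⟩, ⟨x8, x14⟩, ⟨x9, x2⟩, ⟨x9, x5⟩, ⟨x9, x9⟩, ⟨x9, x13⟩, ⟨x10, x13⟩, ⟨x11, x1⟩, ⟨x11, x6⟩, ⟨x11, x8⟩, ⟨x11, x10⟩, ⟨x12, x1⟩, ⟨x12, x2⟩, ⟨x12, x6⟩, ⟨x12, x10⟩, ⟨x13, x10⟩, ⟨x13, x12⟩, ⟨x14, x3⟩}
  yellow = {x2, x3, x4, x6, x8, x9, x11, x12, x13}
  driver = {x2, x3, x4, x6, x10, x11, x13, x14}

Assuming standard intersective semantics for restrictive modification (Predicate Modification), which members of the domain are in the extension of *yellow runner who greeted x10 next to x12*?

{x6, x8, x13}

⟦who greeted x10⟧ = {x : ⟨x, x10⟩ ∈ ⟦greeted⟧} = {x1, x2, x4, x5, x6, x8, x11, x12, x13}
⟦next to x12⟧ = {x : ⟨x, x12⟩ ∈ ⟦next to⟧} = {x5, x6, x8, x9, x13}
⟦runner⟧ = {x1, x2, x4, x6, x8, x9, x13, x14}
… ∩ ⟦who greeted x10⟧ = {x1, x2, x4, x6, x8, x9, x13, x14} ∩ {x1, x2, x4, x5, x6, x8, x11, x12, x13} = {x1, x2, x4, x6, x8, x13}
… ∩ ⟦next to x12⟧ = {x1, x2, x4, x6, x8, x13} ∩ {x5, x6, x8, x9, x13} = {x6, x8, x13}
… ∩ ⟦yellow⟧ = {x6, x8, x13} ∩ {x2, x3, x4, x6, x8, x9, x11, x12, x13} = {x6, x8, x13}
So ⟦yellow runner who greeted x10 next to x12⟧ = {x6, x8, x13}.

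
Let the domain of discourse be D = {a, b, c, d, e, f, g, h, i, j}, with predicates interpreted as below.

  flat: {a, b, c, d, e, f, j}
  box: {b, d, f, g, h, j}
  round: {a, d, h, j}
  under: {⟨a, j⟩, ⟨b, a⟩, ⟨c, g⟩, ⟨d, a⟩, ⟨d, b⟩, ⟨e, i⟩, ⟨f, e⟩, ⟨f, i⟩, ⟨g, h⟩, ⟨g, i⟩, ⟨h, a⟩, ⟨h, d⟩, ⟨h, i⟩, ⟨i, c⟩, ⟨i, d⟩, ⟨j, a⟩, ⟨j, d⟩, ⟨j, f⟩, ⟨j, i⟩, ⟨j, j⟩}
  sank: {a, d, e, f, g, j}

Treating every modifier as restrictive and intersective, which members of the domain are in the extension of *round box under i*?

{h, j}

⟦under i⟧ = {x : ⟨x, i⟩ ∈ ⟦under⟧} = {e, f, g, h, j}
⟦box⟧ = {b, d, f, g, h, j}
… ∩ ⟦under i⟧ = {b, d, f, g, h, j} ∩ {e, f, g, h, j} = {f, g, h, j}
… ∩ ⟦round⟧ = {f, g, h, j} ∩ {a, d, h, j} = {h, j}
So ⟦round box under i⟧ = {h, j}.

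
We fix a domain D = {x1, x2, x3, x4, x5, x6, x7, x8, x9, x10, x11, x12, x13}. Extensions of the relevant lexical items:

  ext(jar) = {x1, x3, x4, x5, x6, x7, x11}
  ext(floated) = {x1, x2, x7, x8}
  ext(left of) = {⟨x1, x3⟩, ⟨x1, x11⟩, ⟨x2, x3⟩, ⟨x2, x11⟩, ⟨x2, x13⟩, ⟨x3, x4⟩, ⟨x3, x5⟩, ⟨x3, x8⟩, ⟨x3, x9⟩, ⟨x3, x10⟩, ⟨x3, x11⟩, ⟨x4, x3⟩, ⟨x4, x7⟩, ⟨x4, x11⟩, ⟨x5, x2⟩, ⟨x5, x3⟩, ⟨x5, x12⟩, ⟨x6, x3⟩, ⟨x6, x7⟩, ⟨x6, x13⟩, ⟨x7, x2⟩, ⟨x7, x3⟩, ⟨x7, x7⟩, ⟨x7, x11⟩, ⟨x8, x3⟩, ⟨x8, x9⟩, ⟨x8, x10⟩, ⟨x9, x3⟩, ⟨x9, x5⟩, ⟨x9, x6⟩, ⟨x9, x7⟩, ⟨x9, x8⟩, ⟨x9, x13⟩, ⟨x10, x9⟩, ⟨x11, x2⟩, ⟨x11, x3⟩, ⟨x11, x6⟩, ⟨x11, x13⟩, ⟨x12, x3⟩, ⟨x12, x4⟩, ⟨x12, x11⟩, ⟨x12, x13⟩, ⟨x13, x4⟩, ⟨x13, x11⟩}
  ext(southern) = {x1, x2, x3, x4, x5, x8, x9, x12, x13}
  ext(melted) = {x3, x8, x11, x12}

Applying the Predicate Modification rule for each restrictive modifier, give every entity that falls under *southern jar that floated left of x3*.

⟦that floated⟧ = ⟦floated⟧ = {x1, x2, x7, x8}
⟦left of x3⟧ = {x : ⟨x, x3⟩ ∈ ⟦left of⟧} = {x1, x2, x4, x5, x6, x7, x8, x9, x11, x12}
⟦jar⟧ = {x1, x3, x4, x5, x6, x7, x11}
… ∩ ⟦that floated⟧ = {x1, x3, x4, x5, x6, x7, x11} ∩ {x1, x2, x7, x8} = {x1, x7}
… ∩ ⟦left of x3⟧ = {x1, x7} ∩ {x1, x2, x4, x5, x6, x7, x8, x9, x11, x12} = {x1, x7}
… ∩ ⟦southern⟧ = {x1, x7} ∩ {x1, x2, x3, x4, x5, x8, x9, x12, x13} = {x1}
So ⟦southern jar that floated left of x3⟧ = {x1}.

{x1}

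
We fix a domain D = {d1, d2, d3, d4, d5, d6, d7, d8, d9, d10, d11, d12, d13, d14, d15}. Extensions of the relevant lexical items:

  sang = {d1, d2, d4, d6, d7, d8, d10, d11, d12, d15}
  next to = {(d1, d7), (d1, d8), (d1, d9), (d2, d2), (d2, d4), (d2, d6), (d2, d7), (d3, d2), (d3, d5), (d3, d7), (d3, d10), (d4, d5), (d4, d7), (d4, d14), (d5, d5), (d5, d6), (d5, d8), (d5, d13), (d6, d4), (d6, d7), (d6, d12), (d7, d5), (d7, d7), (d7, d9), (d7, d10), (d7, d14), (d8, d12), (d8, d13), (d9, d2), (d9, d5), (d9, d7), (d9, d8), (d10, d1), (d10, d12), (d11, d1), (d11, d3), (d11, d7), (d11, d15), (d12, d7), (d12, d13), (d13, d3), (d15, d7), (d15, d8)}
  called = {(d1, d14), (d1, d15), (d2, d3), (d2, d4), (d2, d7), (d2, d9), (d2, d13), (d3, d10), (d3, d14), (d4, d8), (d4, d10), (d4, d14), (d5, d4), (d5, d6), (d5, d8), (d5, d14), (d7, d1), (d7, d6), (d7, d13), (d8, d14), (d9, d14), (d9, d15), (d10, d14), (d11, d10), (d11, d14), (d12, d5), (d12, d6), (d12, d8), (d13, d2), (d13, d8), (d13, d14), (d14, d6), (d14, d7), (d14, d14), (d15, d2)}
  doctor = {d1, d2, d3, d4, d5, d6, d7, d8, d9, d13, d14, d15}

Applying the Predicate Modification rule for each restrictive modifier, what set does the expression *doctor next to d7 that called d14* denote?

⟦next to d7⟧ = {x : ⟨x, d7⟩ ∈ ⟦next to⟧} = {d1, d2, d3, d4, d6, d7, d9, d11, d12, d15}
⟦that called d14⟧ = {x : ⟨x, d14⟩ ∈ ⟦called⟧} = {d1, d3, d4, d5, d8, d9, d10, d11, d13, d14}
⟦doctor⟧ = {d1, d2, d3, d4, d5, d6, d7, d8, d9, d13, d14, d15}
… ∩ ⟦next to d7⟧ = {d1, d2, d3, d4, d5, d6, d7, d8, d9, d13, d14, d15} ∩ {d1, d2, d3, d4, d6, d7, d9, d11, d12, d15} = {d1, d2, d3, d4, d6, d7, d9, d15}
… ∩ ⟦that called d14⟧ = {d1, d2, d3, d4, d6, d7, d9, d15} ∩ {d1, d3, d4, d5, d8, d9, d10, d11, d13, d14} = {d1, d3, d4, d9}
So ⟦doctor next to d7 that called d14⟧ = {d1, d3, d4, d9}.

{d1, d3, d4, d9}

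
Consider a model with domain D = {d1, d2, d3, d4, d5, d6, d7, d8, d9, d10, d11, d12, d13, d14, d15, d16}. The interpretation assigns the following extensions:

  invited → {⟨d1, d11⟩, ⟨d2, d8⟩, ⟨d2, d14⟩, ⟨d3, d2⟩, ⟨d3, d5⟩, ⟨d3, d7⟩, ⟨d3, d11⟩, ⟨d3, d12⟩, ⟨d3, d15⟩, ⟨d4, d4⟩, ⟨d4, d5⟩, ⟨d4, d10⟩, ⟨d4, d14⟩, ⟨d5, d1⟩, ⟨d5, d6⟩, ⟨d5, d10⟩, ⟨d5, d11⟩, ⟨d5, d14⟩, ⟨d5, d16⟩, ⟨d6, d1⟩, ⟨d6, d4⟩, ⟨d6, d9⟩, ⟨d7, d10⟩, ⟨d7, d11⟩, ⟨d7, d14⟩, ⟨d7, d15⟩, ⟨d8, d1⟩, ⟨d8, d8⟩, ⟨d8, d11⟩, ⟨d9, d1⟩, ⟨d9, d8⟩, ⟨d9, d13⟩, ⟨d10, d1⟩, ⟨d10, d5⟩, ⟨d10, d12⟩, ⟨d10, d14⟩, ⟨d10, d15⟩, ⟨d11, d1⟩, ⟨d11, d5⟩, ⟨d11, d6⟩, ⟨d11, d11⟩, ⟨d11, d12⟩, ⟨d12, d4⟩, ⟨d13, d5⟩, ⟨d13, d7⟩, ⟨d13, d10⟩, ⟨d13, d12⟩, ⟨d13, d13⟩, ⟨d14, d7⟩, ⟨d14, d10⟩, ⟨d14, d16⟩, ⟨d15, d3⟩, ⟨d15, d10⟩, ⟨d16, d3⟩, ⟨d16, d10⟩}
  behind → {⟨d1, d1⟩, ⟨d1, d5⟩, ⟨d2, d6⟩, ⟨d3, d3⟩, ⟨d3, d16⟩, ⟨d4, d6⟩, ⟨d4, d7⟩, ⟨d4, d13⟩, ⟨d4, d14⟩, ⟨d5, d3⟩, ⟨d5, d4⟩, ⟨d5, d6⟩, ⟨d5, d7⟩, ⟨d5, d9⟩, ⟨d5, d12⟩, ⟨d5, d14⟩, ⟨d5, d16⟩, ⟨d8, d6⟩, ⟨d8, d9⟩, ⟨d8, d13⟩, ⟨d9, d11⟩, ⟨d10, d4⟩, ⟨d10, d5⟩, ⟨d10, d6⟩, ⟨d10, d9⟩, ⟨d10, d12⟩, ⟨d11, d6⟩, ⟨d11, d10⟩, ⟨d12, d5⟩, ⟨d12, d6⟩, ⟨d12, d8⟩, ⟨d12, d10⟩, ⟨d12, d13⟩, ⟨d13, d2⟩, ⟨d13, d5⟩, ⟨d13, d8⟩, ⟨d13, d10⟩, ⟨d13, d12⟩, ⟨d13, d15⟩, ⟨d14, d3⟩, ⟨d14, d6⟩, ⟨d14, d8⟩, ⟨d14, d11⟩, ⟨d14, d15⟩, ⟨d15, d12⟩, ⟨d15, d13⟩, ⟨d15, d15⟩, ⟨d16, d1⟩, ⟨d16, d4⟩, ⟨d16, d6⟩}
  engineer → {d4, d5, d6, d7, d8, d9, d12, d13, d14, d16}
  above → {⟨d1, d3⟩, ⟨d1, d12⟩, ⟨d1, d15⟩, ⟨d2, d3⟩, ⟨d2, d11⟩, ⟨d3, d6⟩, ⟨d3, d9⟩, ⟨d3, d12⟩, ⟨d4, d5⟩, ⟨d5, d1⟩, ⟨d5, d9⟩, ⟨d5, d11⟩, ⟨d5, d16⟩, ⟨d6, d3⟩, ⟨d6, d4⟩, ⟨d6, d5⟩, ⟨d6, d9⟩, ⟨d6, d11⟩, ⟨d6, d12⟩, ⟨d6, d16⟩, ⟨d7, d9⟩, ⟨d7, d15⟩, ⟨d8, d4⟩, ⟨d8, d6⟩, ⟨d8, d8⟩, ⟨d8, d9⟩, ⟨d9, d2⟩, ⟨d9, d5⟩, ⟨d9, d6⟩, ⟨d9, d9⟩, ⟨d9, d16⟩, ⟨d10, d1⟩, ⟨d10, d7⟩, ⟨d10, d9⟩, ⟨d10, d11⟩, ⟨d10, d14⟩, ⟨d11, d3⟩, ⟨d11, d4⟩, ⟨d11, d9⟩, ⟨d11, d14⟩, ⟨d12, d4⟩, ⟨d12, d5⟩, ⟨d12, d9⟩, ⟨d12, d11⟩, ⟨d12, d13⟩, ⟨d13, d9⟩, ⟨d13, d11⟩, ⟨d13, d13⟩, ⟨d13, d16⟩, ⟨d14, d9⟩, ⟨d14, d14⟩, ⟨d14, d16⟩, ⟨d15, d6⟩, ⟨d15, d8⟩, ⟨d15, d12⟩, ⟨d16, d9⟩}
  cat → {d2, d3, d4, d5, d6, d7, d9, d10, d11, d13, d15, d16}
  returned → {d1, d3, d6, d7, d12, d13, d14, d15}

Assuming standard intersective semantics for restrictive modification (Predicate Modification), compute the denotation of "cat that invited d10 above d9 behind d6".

{d5, d16}

⟦that invited d10⟧ = {x : ⟨x, d10⟩ ∈ ⟦invited⟧} = {d4, d5, d7, d13, d14, d15, d16}
⟦above d9⟧ = {x : ⟨x, d9⟩ ∈ ⟦above⟧} = {d3, d5, d6, d7, d8, d9, d10, d11, d12, d13, d14, d16}
⟦behind d6⟧ = {x : ⟨x, d6⟩ ∈ ⟦behind⟧} = {d2, d4, d5, d8, d10, d11, d12, d14, d16}
⟦cat⟧ = {d2, d3, d4, d5, d6, d7, d9, d10, d11, d13, d15, d16}
… ∩ ⟦that invited d10⟧ = {d2, d3, d4, d5, d6, d7, d9, d10, d11, d13, d15, d16} ∩ {d4, d5, d7, d13, d14, d15, d16} = {d4, d5, d7, d13, d15, d16}
… ∩ ⟦above d9⟧ = {d4, d5, d7, d13, d15, d16} ∩ {d3, d5, d6, d7, d8, d9, d10, d11, d12, d13, d14, d16} = {d5, d7, d13, d16}
… ∩ ⟦behind d6⟧ = {d5, d7, d13, d16} ∩ {d2, d4, d5, d8, d10, d11, d12, d14, d16} = {d5, d16}
So ⟦cat that invited d10 above d9 behind d6⟧ = {d5, d16}.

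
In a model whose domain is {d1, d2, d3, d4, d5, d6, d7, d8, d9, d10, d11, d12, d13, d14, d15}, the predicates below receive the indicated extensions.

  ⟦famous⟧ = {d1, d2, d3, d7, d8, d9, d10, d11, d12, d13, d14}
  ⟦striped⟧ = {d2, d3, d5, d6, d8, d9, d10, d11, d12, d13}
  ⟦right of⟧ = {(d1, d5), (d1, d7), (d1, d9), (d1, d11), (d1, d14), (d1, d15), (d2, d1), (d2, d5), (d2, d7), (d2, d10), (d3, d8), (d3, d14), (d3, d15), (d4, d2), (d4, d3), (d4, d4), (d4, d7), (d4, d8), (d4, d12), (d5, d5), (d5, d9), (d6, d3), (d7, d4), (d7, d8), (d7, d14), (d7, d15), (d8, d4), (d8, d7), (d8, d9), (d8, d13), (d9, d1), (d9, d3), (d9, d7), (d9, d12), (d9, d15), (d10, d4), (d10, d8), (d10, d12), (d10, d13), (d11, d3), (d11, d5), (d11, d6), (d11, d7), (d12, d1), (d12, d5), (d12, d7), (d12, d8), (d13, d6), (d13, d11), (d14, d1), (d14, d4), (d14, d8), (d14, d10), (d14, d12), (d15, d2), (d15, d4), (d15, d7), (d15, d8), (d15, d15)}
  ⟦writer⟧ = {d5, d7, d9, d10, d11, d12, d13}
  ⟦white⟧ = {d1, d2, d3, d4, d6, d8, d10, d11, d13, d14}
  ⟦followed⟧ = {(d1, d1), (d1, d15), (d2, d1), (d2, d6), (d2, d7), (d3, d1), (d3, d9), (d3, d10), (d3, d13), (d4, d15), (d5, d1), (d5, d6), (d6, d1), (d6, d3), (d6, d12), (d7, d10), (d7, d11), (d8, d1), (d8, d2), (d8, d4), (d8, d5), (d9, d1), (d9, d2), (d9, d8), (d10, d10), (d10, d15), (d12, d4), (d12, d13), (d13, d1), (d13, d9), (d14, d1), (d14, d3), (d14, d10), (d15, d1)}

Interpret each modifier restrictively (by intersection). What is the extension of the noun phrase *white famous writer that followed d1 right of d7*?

⟦that followed d1⟧ = {x : ⟨x, d1⟩ ∈ ⟦followed⟧} = {d1, d2, d3, d5, d6, d8, d9, d13, d14, d15}
⟦right of d7⟧ = {x : ⟨x, d7⟩ ∈ ⟦right of⟧} = {d1, d2, d4, d8, d9, d11, d12, d15}
⟦writer⟧ = {d5, d7, d9, d10, d11, d12, d13}
… ∩ ⟦that followed d1⟧ = {d5, d7, d9, d10, d11, d12, d13} ∩ {d1, d2, d3, d5, d6, d8, d9, d13, d14, d15} = {d5, d9, d13}
… ∩ ⟦right of d7⟧ = {d5, d9, d13} ∩ {d1, d2, d4, d8, d9, d11, d12, d15} = {d9}
… ∩ ⟦white⟧ = {d9} ∩ {d1, d2, d3, d4, d6, d8, d10, d11, d13, d14} = ∅
… ∩ ⟦famous⟧ = ∅ ∩ {d1, d2, d3, d7, d8, d9, d10, d11, d12, d13, d14} = ∅
So ⟦white famous writer that followed d1 right of d7⟧ = { }.

{ }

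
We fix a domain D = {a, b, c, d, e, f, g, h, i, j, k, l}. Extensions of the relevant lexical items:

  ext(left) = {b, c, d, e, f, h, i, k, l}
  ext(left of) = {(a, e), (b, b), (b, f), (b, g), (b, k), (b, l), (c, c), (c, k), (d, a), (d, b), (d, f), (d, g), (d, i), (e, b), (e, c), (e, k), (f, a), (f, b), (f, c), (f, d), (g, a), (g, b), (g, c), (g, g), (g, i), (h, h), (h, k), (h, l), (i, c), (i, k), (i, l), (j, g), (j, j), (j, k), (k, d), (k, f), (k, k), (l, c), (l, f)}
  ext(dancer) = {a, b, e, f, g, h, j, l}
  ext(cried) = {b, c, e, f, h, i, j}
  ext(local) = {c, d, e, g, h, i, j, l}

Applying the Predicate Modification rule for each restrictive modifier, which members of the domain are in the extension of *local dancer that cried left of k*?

{e, h, j}

⟦that cried⟧ = ⟦cried⟧ = {b, c, e, f, h, i, j}
⟦left of k⟧ = {x : ⟨x, k⟩ ∈ ⟦left of⟧} = {b, c, e, h, i, j, k}
⟦dancer⟧ = {a, b, e, f, g, h, j, l}
… ∩ ⟦that cried⟧ = {a, b, e, f, g, h, j, l} ∩ {b, c, e, f, h, i, j} = {b, e, f, h, j}
… ∩ ⟦left of k⟧ = {b, e, f, h, j} ∩ {b, c, e, h, i, j, k} = {b, e, h, j}
… ∩ ⟦local⟧ = {b, e, h, j} ∩ {c, d, e, g, h, i, j, l} = {e, h, j}
So ⟦local dancer that cried left of k⟧ = {e, h, j}.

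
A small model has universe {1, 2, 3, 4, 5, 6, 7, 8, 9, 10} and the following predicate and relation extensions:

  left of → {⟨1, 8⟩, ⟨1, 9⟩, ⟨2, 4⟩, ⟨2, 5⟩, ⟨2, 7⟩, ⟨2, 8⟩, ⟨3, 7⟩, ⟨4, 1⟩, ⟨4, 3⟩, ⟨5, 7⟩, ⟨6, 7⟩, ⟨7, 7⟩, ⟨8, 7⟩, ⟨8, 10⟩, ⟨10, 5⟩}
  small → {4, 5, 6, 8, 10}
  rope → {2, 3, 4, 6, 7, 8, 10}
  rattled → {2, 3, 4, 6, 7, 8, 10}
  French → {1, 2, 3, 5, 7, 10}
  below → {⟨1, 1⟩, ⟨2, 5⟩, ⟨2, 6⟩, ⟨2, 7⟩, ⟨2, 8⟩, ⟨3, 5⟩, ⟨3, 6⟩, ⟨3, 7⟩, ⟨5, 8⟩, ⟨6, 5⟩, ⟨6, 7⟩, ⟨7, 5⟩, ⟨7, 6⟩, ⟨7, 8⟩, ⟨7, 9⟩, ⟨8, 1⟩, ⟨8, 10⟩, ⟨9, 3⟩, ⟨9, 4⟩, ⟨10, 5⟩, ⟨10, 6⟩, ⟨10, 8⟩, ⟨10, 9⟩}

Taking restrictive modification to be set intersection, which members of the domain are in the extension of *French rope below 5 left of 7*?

⟦below 5⟧ = {x : ⟨x, 5⟩ ∈ ⟦below⟧} = {2, 3, 6, 7, 10}
⟦left of 7⟧ = {x : ⟨x, 7⟩ ∈ ⟦left of⟧} = {2, 3, 5, 6, 7, 8}
⟦rope⟧ = {2, 3, 4, 6, 7, 8, 10}
… ∩ ⟦below 5⟧ = {2, 3, 4, 6, 7, 8, 10} ∩ {2, 3, 6, 7, 10} = {2, 3, 6, 7, 10}
… ∩ ⟦left of 7⟧ = {2, 3, 6, 7, 10} ∩ {2, 3, 5, 6, 7, 8} = {2, 3, 6, 7}
… ∩ ⟦French⟧ = {2, 3, 6, 7} ∩ {1, 2, 3, 5, 7, 10} = {2, 3, 7}
So ⟦French rope below 5 left of 7⟧ = {2, 3, 7}.

{2, 3, 7}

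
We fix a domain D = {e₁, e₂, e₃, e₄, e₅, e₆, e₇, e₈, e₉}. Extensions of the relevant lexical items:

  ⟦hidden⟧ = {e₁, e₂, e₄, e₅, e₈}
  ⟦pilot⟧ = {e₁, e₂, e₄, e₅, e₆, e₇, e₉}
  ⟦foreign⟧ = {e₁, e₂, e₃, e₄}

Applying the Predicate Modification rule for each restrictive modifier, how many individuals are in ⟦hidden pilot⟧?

⟦pilot⟧ = {e₁, e₂, e₄, e₅, e₆, e₇, e₉}
… ∩ ⟦hidden⟧ = {e₁, e₂, e₄, e₅, e₆, e₇, e₉} ∩ {e₁, e₂, e₄, e₅, e₈} = {e₁, e₂, e₄, e₅}
⟦hidden pilot⟧ = {e₁, e₂, e₄, e₅}, so the cardinality is 4.

4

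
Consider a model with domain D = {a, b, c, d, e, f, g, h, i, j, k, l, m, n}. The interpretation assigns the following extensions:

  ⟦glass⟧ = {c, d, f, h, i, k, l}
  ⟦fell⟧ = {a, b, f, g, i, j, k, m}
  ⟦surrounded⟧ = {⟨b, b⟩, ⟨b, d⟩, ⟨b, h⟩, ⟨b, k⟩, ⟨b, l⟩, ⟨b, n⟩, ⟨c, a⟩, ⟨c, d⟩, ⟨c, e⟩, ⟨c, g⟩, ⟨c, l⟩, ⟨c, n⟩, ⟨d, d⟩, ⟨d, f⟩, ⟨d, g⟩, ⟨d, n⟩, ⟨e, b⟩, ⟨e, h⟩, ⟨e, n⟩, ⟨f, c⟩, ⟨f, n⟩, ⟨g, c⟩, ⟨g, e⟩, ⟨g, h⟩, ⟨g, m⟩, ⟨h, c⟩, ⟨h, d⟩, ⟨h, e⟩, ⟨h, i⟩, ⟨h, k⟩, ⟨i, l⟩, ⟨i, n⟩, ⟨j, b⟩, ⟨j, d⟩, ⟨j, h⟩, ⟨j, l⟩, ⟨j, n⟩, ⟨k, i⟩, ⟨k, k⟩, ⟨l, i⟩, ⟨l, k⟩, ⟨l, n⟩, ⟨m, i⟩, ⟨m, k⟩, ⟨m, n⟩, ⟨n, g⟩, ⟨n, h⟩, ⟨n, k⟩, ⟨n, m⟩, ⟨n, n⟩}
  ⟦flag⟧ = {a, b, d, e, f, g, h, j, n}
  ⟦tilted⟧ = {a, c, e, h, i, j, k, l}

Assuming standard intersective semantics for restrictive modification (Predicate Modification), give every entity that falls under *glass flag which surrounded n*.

⟦which surrounded n⟧ = {x : ⟨x, n⟩ ∈ ⟦surrounded⟧} = {b, c, d, e, f, i, j, l, m, n}
⟦flag⟧ = {a, b, d, e, f, g, h, j, n}
… ∩ ⟦which surrounded n⟧ = {a, b, d, e, f, g, h, j, n} ∩ {b, c, d, e, f, i, j, l, m, n} = {b, d, e, f, j, n}
… ∩ ⟦glass⟧ = {b, d, e, f, j, n} ∩ {c, d, f, h, i, k, l} = {d, f}
So ⟦glass flag which surrounded n⟧ = {d, f}.

{d, f}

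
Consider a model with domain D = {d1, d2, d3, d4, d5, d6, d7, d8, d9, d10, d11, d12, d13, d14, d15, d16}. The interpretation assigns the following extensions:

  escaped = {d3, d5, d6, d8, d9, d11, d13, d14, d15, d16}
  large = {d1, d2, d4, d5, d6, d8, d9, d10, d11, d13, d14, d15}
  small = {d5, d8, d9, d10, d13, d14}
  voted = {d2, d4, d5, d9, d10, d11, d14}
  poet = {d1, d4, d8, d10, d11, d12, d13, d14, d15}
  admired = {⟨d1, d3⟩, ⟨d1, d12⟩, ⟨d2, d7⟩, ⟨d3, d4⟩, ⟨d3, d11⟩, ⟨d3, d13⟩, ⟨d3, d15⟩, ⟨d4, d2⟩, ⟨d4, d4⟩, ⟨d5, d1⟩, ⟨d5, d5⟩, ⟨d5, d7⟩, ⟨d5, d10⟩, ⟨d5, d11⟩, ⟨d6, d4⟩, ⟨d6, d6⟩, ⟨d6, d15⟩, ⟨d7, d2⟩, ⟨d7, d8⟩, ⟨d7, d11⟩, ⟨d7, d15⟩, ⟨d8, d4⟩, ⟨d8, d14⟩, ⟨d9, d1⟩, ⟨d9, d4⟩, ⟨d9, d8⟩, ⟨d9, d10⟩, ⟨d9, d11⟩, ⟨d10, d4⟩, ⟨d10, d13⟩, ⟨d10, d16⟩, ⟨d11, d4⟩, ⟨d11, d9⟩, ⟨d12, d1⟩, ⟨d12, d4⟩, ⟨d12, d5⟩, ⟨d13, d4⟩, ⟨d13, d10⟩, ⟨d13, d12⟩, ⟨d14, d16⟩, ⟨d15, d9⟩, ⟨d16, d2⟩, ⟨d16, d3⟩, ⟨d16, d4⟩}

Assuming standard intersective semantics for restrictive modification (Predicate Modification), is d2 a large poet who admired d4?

no

⟦who admired d4⟧ = {x : ⟨x, d4⟩ ∈ ⟦admired⟧} = {d3, d4, d6, d8, d9, d10, d11, d12, d13, d16}
⟦poet⟧ = {d1, d4, d8, d10, d11, d12, d13, d14, d15}
… ∩ ⟦who admired d4⟧ = {d1, d4, d8, d10, d11, d12, d13, d14, d15} ∩ {d3, d4, d6, d8, d9, d10, d11, d12, d13, d16} = {d4, d8, d10, d11, d12, d13}
… ∩ ⟦large⟧ = {d4, d8, d10, d11, d12, d13} ∩ {d1, d2, d4, d5, d6, d8, d9, d10, d11, d13, d14, d15} = {d4, d8, d10, d11, d13}
⟦large poet who admired d4⟧ = {d4, d8, d10, d11, d13}; d2 ∉ this set.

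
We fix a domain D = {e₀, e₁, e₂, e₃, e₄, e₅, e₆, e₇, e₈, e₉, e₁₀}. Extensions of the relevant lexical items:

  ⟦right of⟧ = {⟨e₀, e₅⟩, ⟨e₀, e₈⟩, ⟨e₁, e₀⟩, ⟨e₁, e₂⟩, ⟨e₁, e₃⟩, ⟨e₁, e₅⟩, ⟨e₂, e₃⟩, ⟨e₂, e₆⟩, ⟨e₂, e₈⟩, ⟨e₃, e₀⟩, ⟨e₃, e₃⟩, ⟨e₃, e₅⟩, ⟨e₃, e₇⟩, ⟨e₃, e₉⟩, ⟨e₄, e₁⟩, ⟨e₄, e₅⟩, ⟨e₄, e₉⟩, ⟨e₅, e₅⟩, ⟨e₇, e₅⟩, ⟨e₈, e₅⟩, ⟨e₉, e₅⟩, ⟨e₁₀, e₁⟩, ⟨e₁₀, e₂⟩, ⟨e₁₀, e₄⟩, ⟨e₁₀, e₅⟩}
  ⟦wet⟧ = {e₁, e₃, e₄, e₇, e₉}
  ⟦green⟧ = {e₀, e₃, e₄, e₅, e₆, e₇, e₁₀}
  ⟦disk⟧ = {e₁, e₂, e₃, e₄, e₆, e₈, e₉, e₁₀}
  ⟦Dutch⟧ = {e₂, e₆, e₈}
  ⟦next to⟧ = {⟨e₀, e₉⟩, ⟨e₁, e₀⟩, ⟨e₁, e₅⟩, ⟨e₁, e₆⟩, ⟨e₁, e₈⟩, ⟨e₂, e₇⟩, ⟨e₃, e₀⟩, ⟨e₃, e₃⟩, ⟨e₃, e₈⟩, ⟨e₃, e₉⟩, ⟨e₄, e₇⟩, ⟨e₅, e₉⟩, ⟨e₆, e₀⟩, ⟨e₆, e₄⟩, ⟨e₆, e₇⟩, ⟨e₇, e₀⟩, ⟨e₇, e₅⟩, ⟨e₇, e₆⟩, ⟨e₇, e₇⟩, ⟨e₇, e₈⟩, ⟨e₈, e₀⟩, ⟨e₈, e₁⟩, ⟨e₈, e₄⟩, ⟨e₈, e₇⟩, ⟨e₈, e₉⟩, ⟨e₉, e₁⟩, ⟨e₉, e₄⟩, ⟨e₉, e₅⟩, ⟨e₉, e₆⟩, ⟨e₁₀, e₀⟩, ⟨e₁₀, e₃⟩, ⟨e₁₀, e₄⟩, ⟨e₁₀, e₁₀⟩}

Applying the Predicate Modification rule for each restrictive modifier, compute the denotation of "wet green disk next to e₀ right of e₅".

⟦next to e₀⟧ = {x : ⟨x, e₀⟩ ∈ ⟦next to⟧} = {e₁, e₃, e₆, e₇, e₈, e₁₀}
⟦right of e₅⟧ = {x : ⟨x, e₅⟩ ∈ ⟦right of⟧} = {e₀, e₁, e₃, e₄, e₅, e₇, e₈, e₉, e₁₀}
⟦disk⟧ = {e₁, e₂, e₃, e₄, e₆, e₈, e₉, e₁₀}
… ∩ ⟦next to e₀⟧ = {e₁, e₂, e₃, e₄, e₆, e₈, e₉, e₁₀} ∩ {e₁, e₃, e₆, e₇, e₈, e₁₀} = {e₁, e₃, e₆, e₈, e₁₀}
… ∩ ⟦right of e₅⟧ = {e₁, e₃, e₆, e₈, e₁₀} ∩ {e₀, e₁, e₃, e₄, e₅, e₇, e₈, e₉, e₁₀} = {e₁, e₃, e₈, e₁₀}
… ∩ ⟦wet⟧ = {e₁, e₃, e₈, e₁₀} ∩ {e₁, e₃, e₄, e₇, e₉} = {e₁, e₃}
… ∩ ⟦green⟧ = {e₁, e₃} ∩ {e₀, e₃, e₄, e₅, e₆, e₇, e₁₀} = {e₃}
So ⟦wet green disk next to e₀ right of e₅⟧ = {e₃}.

{e₃}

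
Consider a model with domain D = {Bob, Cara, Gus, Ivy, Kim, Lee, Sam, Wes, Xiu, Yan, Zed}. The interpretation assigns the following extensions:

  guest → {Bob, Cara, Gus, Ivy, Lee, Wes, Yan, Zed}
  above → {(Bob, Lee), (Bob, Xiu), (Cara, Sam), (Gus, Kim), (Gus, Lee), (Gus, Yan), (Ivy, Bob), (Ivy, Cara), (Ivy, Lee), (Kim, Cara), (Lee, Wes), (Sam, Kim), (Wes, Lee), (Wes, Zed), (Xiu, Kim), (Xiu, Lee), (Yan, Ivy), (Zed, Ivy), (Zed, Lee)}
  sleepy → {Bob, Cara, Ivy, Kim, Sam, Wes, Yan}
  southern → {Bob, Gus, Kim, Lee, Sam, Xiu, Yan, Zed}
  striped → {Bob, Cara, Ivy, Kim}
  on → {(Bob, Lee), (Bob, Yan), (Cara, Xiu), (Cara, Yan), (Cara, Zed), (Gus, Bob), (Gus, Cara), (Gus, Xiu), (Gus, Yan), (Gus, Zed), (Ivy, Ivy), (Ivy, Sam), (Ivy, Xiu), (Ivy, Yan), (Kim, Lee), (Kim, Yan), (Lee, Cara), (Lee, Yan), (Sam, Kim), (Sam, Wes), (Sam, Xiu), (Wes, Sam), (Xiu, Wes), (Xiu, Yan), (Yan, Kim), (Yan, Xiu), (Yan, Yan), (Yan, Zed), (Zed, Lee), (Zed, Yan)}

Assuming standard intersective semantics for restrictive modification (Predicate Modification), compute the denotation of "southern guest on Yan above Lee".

{Bob, Gus, Zed}

⟦on Yan⟧ = {x : ⟨x, Yan⟩ ∈ ⟦on⟧} = {Bob, Cara, Gus, Ivy, Kim, Lee, Xiu, Yan, Zed}
⟦above Lee⟧ = {x : ⟨x, Lee⟩ ∈ ⟦above⟧} = {Bob, Gus, Ivy, Wes, Xiu, Zed}
⟦guest⟧ = {Bob, Cara, Gus, Ivy, Lee, Wes, Yan, Zed}
… ∩ ⟦on Yan⟧ = {Bob, Cara, Gus, Ivy, Lee, Wes, Yan, Zed} ∩ {Bob, Cara, Gus, Ivy, Kim, Lee, Xiu, Yan, Zed} = {Bob, Cara, Gus, Ivy, Lee, Yan, Zed}
… ∩ ⟦above Lee⟧ = {Bob, Cara, Gus, Ivy, Lee, Yan, Zed} ∩ {Bob, Gus, Ivy, Wes, Xiu, Zed} = {Bob, Gus, Ivy, Zed}
… ∩ ⟦southern⟧ = {Bob, Gus, Ivy, Zed} ∩ {Bob, Gus, Kim, Lee, Sam, Xiu, Yan, Zed} = {Bob, Gus, Zed}
So ⟦southern guest on Yan above Lee⟧ = {Bob, Gus, Zed}.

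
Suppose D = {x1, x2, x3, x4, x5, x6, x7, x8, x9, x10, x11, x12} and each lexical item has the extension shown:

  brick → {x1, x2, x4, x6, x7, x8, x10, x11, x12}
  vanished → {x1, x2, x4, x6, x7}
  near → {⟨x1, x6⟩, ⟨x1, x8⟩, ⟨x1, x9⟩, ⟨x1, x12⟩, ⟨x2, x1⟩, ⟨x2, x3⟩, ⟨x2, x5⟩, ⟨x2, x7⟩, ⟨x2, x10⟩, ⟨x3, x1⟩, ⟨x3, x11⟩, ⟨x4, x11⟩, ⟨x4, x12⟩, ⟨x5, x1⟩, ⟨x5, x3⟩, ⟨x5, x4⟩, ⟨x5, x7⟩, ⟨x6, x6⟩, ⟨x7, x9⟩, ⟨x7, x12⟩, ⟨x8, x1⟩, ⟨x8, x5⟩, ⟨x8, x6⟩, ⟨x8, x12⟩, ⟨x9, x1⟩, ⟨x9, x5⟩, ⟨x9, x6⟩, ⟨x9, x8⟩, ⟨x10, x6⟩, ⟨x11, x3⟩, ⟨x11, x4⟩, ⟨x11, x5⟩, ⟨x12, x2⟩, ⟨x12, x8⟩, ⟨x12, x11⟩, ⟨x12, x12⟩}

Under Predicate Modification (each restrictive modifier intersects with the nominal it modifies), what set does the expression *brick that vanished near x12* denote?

⟦that vanished⟧ = ⟦vanished⟧ = {x1, x2, x4, x6, x7}
⟦near x12⟧ = {x : ⟨x, x12⟩ ∈ ⟦near⟧} = {x1, x4, x7, x8, x12}
⟦brick⟧ = {x1, x2, x4, x6, x7, x8, x10, x11, x12}
… ∩ ⟦that vanished⟧ = {x1, x2, x4, x6, x7, x8, x10, x11, x12} ∩ {x1, x2, x4, x6, x7} = {x1, x2, x4, x6, x7}
… ∩ ⟦near x12⟧ = {x1, x2, x4, x6, x7} ∩ {x1, x4, x7, x8, x12} = {x1, x4, x7}
So ⟦brick that vanished near x12⟧ = {x1, x4, x7}.

{x1, x4, x7}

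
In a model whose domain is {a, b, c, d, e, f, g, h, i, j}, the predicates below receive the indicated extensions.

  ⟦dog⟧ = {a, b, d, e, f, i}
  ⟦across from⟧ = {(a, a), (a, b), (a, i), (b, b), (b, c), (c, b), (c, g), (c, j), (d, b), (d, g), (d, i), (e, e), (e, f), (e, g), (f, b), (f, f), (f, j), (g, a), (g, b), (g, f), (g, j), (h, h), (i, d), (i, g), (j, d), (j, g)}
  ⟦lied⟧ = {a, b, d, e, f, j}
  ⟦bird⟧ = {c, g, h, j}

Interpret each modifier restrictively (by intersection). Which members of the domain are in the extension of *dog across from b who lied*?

{a, b, d, f}

⟦across from b⟧ = {x : ⟨x, b⟩ ∈ ⟦across from⟧} = {a, b, c, d, f, g}
⟦who lied⟧ = ⟦lied⟧ = {a, b, d, e, f, j}
⟦dog⟧ = {a, b, d, e, f, i}
… ∩ ⟦across from b⟧ = {a, b, d, e, f, i} ∩ {a, b, c, d, f, g} = {a, b, d, f}
… ∩ ⟦who lied⟧ = {a, b, d, f} ∩ {a, b, d, e, f, j} = {a, b, d, f}
So ⟦dog across from b who lied⟧ = {a, b, d, f}.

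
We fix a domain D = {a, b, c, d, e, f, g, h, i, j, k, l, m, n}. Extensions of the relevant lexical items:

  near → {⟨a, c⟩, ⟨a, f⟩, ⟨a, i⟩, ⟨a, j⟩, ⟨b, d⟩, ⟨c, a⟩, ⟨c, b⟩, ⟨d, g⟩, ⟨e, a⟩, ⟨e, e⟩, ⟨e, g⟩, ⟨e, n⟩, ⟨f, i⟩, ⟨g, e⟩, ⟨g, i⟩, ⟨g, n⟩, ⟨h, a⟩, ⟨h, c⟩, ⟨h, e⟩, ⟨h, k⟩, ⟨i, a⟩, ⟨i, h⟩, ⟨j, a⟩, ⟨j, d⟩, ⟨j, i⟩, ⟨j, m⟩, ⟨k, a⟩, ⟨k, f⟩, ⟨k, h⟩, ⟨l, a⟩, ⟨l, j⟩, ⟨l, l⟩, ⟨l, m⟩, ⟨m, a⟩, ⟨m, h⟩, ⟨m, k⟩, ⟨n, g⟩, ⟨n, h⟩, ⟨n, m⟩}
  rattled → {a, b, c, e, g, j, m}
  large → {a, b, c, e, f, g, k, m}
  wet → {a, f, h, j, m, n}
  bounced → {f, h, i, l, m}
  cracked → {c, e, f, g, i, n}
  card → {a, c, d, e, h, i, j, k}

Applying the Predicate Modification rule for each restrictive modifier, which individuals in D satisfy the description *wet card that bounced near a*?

{h}

⟦that bounced⟧ = ⟦bounced⟧ = {f, h, i, l, m}
⟦near a⟧ = {x : ⟨x, a⟩ ∈ ⟦near⟧} = {c, e, h, i, j, k, l, m}
⟦card⟧ = {a, c, d, e, h, i, j, k}
… ∩ ⟦that bounced⟧ = {a, c, d, e, h, i, j, k} ∩ {f, h, i, l, m} = {h, i}
… ∩ ⟦near a⟧ = {h, i} ∩ {c, e, h, i, j, k, l, m} = {h, i}
… ∩ ⟦wet⟧ = {h, i} ∩ {a, f, h, j, m, n} = {h}
So ⟦wet card that bounced near a⟧ = {h}.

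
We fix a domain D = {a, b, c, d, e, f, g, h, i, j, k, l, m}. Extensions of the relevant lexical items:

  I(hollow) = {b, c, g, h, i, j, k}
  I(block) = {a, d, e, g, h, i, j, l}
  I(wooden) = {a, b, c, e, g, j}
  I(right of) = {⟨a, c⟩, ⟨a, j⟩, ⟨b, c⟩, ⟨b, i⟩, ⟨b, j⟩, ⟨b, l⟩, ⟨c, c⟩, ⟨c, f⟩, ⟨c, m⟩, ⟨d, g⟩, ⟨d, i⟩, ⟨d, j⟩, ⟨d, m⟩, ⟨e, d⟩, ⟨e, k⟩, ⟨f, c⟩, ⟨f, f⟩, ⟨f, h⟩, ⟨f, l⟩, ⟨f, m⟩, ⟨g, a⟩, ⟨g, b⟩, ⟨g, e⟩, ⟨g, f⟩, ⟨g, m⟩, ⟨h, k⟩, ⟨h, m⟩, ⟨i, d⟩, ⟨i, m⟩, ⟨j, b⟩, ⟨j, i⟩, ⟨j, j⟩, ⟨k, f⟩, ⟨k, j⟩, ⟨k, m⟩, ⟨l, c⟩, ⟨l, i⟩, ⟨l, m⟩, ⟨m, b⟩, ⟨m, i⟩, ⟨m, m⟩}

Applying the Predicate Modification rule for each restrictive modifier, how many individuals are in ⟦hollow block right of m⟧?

⟦right of m⟧ = {x : ⟨x, m⟩ ∈ ⟦right of⟧} = {c, d, f, g, h, i, k, l, m}
⟦block⟧ = {a, d, e, g, h, i, j, l}
… ∩ ⟦right of m⟧ = {a, d, e, g, h, i, j, l} ∩ {c, d, f, g, h, i, k, l, m} = {d, g, h, i, l}
… ∩ ⟦hollow⟧ = {d, g, h, i, l} ∩ {b, c, g, h, i, j, k} = {g, h, i}
⟦hollow block right of m⟧ = {g, h, i}, so the cardinality is 3.

3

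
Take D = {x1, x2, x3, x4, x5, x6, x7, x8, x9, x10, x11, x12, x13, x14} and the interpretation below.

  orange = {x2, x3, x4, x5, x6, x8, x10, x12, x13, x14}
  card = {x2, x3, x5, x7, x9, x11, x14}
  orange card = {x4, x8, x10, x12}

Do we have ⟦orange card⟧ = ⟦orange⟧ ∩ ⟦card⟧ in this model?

⟦orange⟧ ∩ ⟦card⟧ = {x2, x3, x4, x5, x6, x8, x10, x12, x13, x14} ∩ {x2, x3, x5, x7, x9, x11, x14} = {x2, x3, x5, x14}
Observed ⟦orange card⟧ = {x4, x8, x10, x12}.
These differ, so the modifier is not intersective in this model.

no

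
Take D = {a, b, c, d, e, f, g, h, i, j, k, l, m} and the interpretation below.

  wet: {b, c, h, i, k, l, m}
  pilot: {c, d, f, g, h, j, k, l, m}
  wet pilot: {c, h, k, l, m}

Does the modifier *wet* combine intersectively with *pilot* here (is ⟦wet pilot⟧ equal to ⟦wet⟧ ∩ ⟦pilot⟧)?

⟦wet⟧ ∩ ⟦pilot⟧ = {b, c, h, i, k, l, m} ∩ {c, d, f, g, h, j, k, l, m} = {c, h, k, l, m}
Observed ⟦wet pilot⟧ = {c, h, k, l, m}.
These coincide, so the modifier is intersective here.

yes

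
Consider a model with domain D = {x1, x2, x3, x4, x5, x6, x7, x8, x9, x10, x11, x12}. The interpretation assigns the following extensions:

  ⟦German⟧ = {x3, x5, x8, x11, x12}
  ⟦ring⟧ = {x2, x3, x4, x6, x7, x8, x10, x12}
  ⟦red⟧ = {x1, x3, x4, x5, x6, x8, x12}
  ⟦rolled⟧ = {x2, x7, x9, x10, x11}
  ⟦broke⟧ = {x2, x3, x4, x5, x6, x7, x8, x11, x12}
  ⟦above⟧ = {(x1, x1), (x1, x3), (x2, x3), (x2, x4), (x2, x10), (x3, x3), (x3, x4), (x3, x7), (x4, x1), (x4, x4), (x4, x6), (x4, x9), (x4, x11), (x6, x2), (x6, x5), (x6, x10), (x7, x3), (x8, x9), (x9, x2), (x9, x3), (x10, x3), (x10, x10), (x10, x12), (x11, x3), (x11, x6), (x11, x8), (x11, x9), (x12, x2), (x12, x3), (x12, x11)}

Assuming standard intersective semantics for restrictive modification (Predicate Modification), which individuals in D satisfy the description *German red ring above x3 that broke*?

{x3, x12}

⟦above x3⟧ = {x : ⟨x, x3⟩ ∈ ⟦above⟧} = {x1, x2, x3, x7, x9, x10, x11, x12}
⟦that broke⟧ = ⟦broke⟧ = {x2, x3, x4, x5, x6, x7, x8, x11, x12}
⟦ring⟧ = {x2, x3, x4, x6, x7, x8, x10, x12}
… ∩ ⟦above x3⟧ = {x2, x3, x4, x6, x7, x8, x10, x12} ∩ {x1, x2, x3, x7, x9, x10, x11, x12} = {x2, x3, x7, x10, x12}
… ∩ ⟦that broke⟧ = {x2, x3, x7, x10, x12} ∩ {x2, x3, x4, x5, x6, x7, x8, x11, x12} = {x2, x3, x7, x12}
… ∩ ⟦German⟧ = {x2, x3, x7, x12} ∩ {x3, x5, x8, x11, x12} = {x3, x12}
… ∩ ⟦red⟧ = {x3, x12} ∩ {x1, x3, x4, x5, x6, x8, x12} = {x3, x12}
So ⟦German red ring above x3 that broke⟧ = {x3, x12}.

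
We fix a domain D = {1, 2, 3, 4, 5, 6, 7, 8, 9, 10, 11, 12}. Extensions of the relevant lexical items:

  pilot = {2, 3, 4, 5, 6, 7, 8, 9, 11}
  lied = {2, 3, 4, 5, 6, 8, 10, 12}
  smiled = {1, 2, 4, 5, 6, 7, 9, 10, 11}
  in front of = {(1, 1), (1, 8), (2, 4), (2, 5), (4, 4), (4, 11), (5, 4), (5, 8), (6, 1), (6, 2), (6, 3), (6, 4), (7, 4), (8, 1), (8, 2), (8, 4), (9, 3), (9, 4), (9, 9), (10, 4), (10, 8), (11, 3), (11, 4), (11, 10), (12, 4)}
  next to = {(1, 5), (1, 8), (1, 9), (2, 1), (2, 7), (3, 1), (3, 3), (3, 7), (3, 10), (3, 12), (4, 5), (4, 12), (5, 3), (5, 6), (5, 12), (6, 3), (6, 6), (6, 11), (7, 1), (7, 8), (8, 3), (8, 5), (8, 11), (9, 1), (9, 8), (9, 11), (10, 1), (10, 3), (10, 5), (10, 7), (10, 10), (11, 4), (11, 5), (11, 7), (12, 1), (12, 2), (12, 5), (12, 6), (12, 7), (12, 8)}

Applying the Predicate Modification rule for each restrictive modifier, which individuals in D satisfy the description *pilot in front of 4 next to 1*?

{2, 7, 9}

⟦in front of 4⟧ = {x : ⟨x, 4⟩ ∈ ⟦in front of⟧} = {2, 4, 5, 6, 7, 8, 9, 10, 11, 12}
⟦next to 1⟧ = {x : ⟨x, 1⟩ ∈ ⟦next to⟧} = {2, 3, 7, 9, 10, 12}
⟦pilot⟧ = {2, 3, 4, 5, 6, 7, 8, 9, 11}
… ∩ ⟦in front of 4⟧ = {2, 3, 4, 5, 6, 7, 8, 9, 11} ∩ {2, 4, 5, 6, 7, 8, 9, 10, 11, 12} = {2, 4, 5, 6, 7, 8, 9, 11}
… ∩ ⟦next to 1⟧ = {2, 4, 5, 6, 7, 8, 9, 11} ∩ {2, 3, 7, 9, 10, 12} = {2, 7, 9}
So ⟦pilot in front of 4 next to 1⟧ = {2, 7, 9}.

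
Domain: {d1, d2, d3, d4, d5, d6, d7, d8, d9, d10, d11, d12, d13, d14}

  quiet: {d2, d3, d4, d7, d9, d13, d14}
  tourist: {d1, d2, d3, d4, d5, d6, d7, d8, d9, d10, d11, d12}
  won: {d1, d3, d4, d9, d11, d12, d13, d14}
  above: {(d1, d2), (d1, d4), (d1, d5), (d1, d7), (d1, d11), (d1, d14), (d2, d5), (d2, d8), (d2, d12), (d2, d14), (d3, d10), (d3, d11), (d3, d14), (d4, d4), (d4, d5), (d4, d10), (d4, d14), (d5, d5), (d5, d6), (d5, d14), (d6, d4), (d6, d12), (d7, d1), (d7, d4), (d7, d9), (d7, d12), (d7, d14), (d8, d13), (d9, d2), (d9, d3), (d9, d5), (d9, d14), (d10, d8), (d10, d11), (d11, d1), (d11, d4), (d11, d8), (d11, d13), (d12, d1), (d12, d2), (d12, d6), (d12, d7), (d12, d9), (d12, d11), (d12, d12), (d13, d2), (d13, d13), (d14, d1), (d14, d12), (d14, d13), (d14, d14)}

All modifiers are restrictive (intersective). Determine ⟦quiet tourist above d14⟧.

{d2, d3, d4, d7, d9}

⟦above d14⟧ = {x : ⟨x, d14⟩ ∈ ⟦above⟧} = {d1, d2, d3, d4, d5, d7, d9, d14}
⟦tourist⟧ = {d1, d2, d3, d4, d5, d6, d7, d8, d9, d10, d11, d12}
… ∩ ⟦above d14⟧ = {d1, d2, d3, d4, d5, d6, d7, d8, d9, d10, d11, d12} ∩ {d1, d2, d3, d4, d5, d7, d9, d14} = {d1, d2, d3, d4, d5, d7, d9}
… ∩ ⟦quiet⟧ = {d1, d2, d3, d4, d5, d7, d9} ∩ {d2, d3, d4, d7, d9, d13, d14} = {d2, d3, d4, d7, d9}
So ⟦quiet tourist above d14⟧ = {d2, d3, d4, d7, d9}.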